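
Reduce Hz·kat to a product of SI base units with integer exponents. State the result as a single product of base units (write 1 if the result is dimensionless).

s⁻²·mol

Hz = 1/s = s⁻¹ (frequency is cycles per second).
kat = mol/s = s⁻¹·mol (catalytic activity).
Combining: Hz·kat = s⁻¹ · (s⁻¹·mol) = s⁻²·mol.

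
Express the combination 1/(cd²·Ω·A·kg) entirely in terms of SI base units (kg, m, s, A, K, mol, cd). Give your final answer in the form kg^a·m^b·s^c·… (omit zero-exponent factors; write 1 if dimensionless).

Ω = V/A (resistance = voltage per current),
    = kg·m²·s⁻³·A⁻².
So Ω⁻¹ = kg⁻¹·m⁻²·s³·A².
Combining: cd⁻²·Ω⁻¹·A⁻¹·kg⁻¹ = cd⁻² · (kg⁻¹·m⁻²·s³·A²) · A⁻¹ · kg⁻¹ = kg⁻²·m⁻²·s³·A·cd⁻².

kg⁻²·m⁻²·s³·A·cd⁻²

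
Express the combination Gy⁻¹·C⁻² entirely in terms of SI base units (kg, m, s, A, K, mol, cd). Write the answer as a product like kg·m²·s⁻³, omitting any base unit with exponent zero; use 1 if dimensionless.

m⁻²·A⁻²

Gy = m²·s⁻².
So Gy⁻¹ = m⁻²·s².
C = s·A.
So C⁻² = s⁻²·A⁻².
Combining: Gy⁻¹·C⁻² = (m⁻²·s²) · (s⁻²·A⁻²) = m⁻²·A⁻².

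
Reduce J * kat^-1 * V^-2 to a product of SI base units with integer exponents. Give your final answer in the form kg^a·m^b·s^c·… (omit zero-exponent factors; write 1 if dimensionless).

J = N·m (work = force × distance),
    = kg·m²·s⁻².
kat = mol/s = s⁻¹·mol (catalytic activity).
So kat⁻¹ = s·mol⁻¹.
V = W/A (potential = power per current),
    = kg·m²·s⁻³·A⁻¹.
So V⁻² = kg⁻²·m⁻⁴·s⁶·A².
Combining: J·kat⁻¹·V⁻² = (kg·m²·s⁻²) · (s·mol⁻¹) · (kg⁻²·m⁻⁴·s⁶·A²) = kg⁻¹·m⁻²·s⁵·A²·mol⁻¹.

kg⁻¹·m⁻²·s⁵·A²·mol⁻¹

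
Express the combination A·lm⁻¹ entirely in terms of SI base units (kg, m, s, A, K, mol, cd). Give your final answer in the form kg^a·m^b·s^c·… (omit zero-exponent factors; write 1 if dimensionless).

lm = cd·sr = cd (luminous flux; sr is dimensionless).
So lm⁻¹ = cd⁻¹.
Combining: A·lm⁻¹ = A · cd⁻¹ = A·cd⁻¹.

A·cd⁻¹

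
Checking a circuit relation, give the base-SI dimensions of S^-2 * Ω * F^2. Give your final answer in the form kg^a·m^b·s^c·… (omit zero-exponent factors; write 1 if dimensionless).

kg·m²·s⁻¹·A⁻²

S = kg⁻¹·m⁻²·s³·A².
So S⁻² = kg²·m⁴·s⁻⁶·A⁻⁴.
Ω = kg·m²·s⁻³·A⁻².
F = kg⁻¹·m⁻²·s⁴·A².
So F² = kg⁻²·m⁻⁴·s⁸·A⁴.
Combining: S⁻²·Ω·F² = (kg²·m⁴·s⁻⁶·A⁻⁴) · (kg·m²·s⁻³·A⁻²) · (kg⁻²·m⁻⁴·s⁸·A⁴) = kg·m²·s⁻¹·A⁻².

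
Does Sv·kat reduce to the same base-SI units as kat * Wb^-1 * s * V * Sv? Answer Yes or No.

Left side:
  Sv = J/kg (equivalent dose = energy per mass),
      = m²·s⁻².
  kat = mol/s = s⁻¹·mol (catalytic activity).
  Combining: Sv·kat = (m²·s⁻²) · (s⁻¹·mol) = m²·s⁻³·mol.
Right side:
  kat = mol/s = s⁻¹·mol (catalytic activity).
  Wb = V·s (flux: a volt is a weber per second),
      = kg·m²·s⁻²·A⁻¹.
  So Wb⁻¹ = kg⁻¹·m⁻²·s²·A.
  V = W/A (potential = power per current),
      = kg·m²·s⁻³·A⁻¹.
  Sv = J/kg (equivalent dose = energy per mass),
      = m²·s⁻².
  Combining: kat·Wb⁻¹·s·V·Sv = (s⁻¹·mol) · (kg⁻¹·m⁻²·s²·A) · s · (kg·m²·s⁻³·A⁻¹) · (m²·s⁻²) = m²·s⁻³·mol.
Both reduce to m²·s⁻³·mol.

Yes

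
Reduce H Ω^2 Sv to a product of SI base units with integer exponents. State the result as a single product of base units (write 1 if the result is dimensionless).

kg³·m⁸·s⁻¹⁰·A⁻⁶

H = kg·m²·s⁻²·A⁻².
Ω = kg·m²·s⁻³·A⁻².
So Ω² = kg²·m⁴·s⁻⁶·A⁻⁴.
Sv = m²·s⁻².
Combining: H·Ω²·Sv = (kg·m²·s⁻²·A⁻²) · (kg²·m⁴·s⁻⁶·A⁻⁴) · (m²·s⁻²) = kg³·m⁸·s⁻¹⁰·A⁻⁶.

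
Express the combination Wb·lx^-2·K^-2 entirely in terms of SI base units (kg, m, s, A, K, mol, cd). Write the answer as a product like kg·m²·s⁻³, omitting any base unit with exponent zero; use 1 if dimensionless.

kg·m⁶·s⁻²·A⁻¹·K⁻²·cd⁻²

Wb = V·s (flux: a volt is a weber per second),
    = kg·m²·s⁻²·A⁻¹.
lx = lm/m² (illuminance = luminous flux per area),
    = m⁻²·cd.
So lx⁻² = m⁴·cd⁻².
Combining: Wb·lx⁻²·K⁻² = (kg·m²·s⁻²·A⁻¹) · (m⁴·cd⁻²) · K⁻² = kg·m⁶·s⁻²·A⁻¹·K⁻²·cd⁻².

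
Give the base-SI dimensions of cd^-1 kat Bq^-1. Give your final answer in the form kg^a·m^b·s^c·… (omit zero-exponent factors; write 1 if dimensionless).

mol·cd⁻¹

kat = s⁻¹·mol.
Bq = s⁻¹.
So Bq⁻¹ = s.
Combining: cd⁻¹·kat·Bq⁻¹ = cd⁻¹ · (s⁻¹·mol) · s = mol·cd⁻¹.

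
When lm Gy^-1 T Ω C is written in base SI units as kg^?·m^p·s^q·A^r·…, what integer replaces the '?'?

2

lm = cd.
Gy = m²·s⁻².
So Gy⁻¹ = m⁻²·s².
T = kg·s⁻²·A⁻¹.
Ω = kg·m²·s⁻³·A⁻².
C = s·A.
Combining: lm·Gy⁻¹·T·Ω·C = cd · (m⁻²·s²) · (kg·s⁻²·A⁻¹) · (kg·m²·s⁻³·A⁻²) · (s·A) = kg²·s⁻²·A⁻²·cd.
The exponent of kg is 2.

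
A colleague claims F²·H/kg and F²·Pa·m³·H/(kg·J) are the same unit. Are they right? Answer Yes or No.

Left side:
  F = kg⁻¹·m⁻²·s⁴·A².
  So F² = kg⁻²·m⁻⁴·s⁸·A⁴.
  H = kg·m²·s⁻²·A⁻².
  Combining: F²·kg⁻¹·H = (kg⁻²·m⁻⁴·s⁸·A⁴) · kg⁻¹ · (kg·m²·s⁻²·A⁻²) = kg⁻²·m⁻²·s⁶·A².
Right side:
  F = C/V (capacitance = charge per voltage),
      = A·s/(kg·m²·s⁻³·A⁻¹) (substituting C and V),
      = kg⁻¹·m⁻²·s⁴·A².
  So F² = kg⁻²·m⁻⁴·s⁸·A⁴.
  Pa = N/m² (pressure = force per area),
      = kg·m⁻¹·s⁻².
  J = N·m (work = force × distance),
      = kg·m²·s⁻².
  So J⁻¹ = kg⁻¹·m⁻²·s².
  H = Wb/A (inductance = flux per current),
      = kg·m²·s⁻²·A⁻².
  Combining: F²·Pa·m³·kg⁻¹·J⁻¹·H = (kg⁻²·m⁻⁴·s⁸·A⁴) · (kg·m⁻¹·s⁻²) · m³ · kg⁻¹ · (kg⁻¹·m⁻²·s²) · (kg·m²·s⁻²·A⁻²) = kg⁻²·m⁻²·s⁶·A².
Both reduce to kg⁻²·m⁻²·s⁶·A².

Yes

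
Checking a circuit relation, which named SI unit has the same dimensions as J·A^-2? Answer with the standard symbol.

H

J = N·m (work = force × distance),
    = kg·m²·s⁻².
Combining: J·A⁻² = (kg·m²·s⁻²) · A⁻² = kg·m²·s⁻²·A⁻².
kg·m²·s⁻²·A⁻² is the base-SI form of the henry.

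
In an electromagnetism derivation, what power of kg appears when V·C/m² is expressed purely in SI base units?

1

V = kg·m²·s⁻³·A⁻¹.
C = s·A.
Combining: V·C·m⁻² = (kg·m²·s⁻³·A⁻¹) · (s·A) · m⁻² = kg·s⁻².
The exponent of kg is 1.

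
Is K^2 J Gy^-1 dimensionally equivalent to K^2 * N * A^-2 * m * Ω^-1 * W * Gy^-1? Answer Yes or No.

Left side:
  J = N·m (work = force × distance),
      = kg·m²·s⁻².
  Gy = J/kg (absorbed dose = energy per mass),
      = m²·s⁻².
  So Gy⁻¹ = m⁻²·s².
  Combining: K²·J·Gy⁻¹ = K² · (kg·m²·s⁻²) · (m⁻²·s²) = kg·K².
Right side:
  N = kg·m/s² = kg·m·s⁻² (force = mass × acceleration).
  Ω = V/A (resistance = voltage per current),
      = kg·m²·s⁻³·A⁻².
  So Ω⁻¹ = kg⁻¹·m⁻²·s³·A².
  W = J/s (power = energy per time),
      = kg·m²·s⁻³.
  Gy = J/kg (absorbed dose = energy per mass),
      = m²·s⁻².
  So Gy⁻¹ = m⁻²·s².
  Combining: K²·N·A⁻²·m·Ω⁻¹·W·Gy⁻¹ = K² · (kg·m·s⁻²) · A⁻² · m · (kg⁻¹·m⁻²·s³·A²) · (kg·m²·s⁻³) · (m⁻²·s²) = kg·K².
Both reduce to kg·K².

Yes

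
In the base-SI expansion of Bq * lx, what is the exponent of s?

-1

Bq = 1/s = s⁻¹ (activity is decays per second).
lx = lm/m² (illuminance = luminous flux per area),
    = m⁻²·cd.
Combining: Bq·lx = s⁻¹ · (m⁻²·cd) = m⁻²·s⁻¹·cd.
The exponent of s is -1.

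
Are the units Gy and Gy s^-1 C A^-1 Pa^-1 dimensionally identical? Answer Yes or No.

Left side:
  Gy = J/kg (absorbed dose = energy per mass),
      = m²·s⁻².
Right side:
  Gy = J/kg (absorbed dose = energy per mass),
      = m²·s⁻².
  C = A·s = s·A (charge = current × time).
  Pa = N/m² (pressure = force per area),
      = kg·m⁻¹·s⁻².
  So Pa⁻¹ = kg⁻¹·m·s².
  Combining: Gy·s⁻¹·C·A⁻¹·Pa⁻¹ = (m²·s⁻²) · s⁻¹ · (s·A) · A⁻¹ · (kg⁻¹·m·s²) = kg⁻¹·m³.
Left is m²·s⁻²; right is kg⁻¹·m³ — different.

No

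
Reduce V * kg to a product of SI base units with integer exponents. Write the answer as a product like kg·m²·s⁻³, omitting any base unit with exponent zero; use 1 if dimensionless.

V = kg·m²·s⁻³·A⁻¹.
Combining: V·kg = (kg·m²·s⁻³·A⁻¹) · kg = kg²·m²·s⁻³·A⁻¹.

kg²·m²·s⁻³·A⁻¹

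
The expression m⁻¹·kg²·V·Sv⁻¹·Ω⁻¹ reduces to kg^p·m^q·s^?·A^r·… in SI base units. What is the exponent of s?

V = W/A (potential = power per current),
    = kg·m²·s⁻³·A⁻¹.
Sv = J/kg (equivalent dose = energy per mass),
    = m²·s⁻².
So Sv⁻¹ = m⁻²·s².
Ω = V/A (resistance = voltage per current),
    = kg·m²·s⁻³·A⁻².
So Ω⁻¹ = kg⁻¹·m⁻²·s³·A².
Combining: m⁻¹·kg²·V·Sv⁻¹·Ω⁻¹ = m⁻¹ · kg² · (kg·m²·s⁻³·A⁻¹) · (m⁻²·s²) · (kg⁻¹·m⁻²·s³·A²) = kg²·m⁻³·s²·A.
The exponent of s is 2.

2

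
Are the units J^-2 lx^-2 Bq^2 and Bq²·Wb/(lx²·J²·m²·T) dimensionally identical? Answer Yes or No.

Yes

Left side:
  J = N·m (work = force × distance),
      = kg·m²·s⁻².
  So J⁻² = kg⁻²·m⁻⁴·s⁴.
  lx = lm/m² (illuminance = luminous flux per area),
      = m⁻²·cd.
  So lx⁻² = m⁴·cd⁻².
  Bq = 1/s = s⁻¹ (activity is decays per second).
  So Bq² = s⁻².
  Combining: J⁻²·lx⁻²·Bq² = (kg⁻²·m⁻⁴·s⁴) · (m⁴·cd⁻²) · s⁻² = kg⁻²·s²·cd⁻².
Right side:
  lx = lm/m² (illuminance = luminous flux per area),
      = m⁻²·cd.
  So lx⁻² = m⁴·cd⁻².
  Bq = 1/s = s⁻¹ (activity is decays per second).
  So Bq² = s⁻².
  Wb = V·s (flux: a volt is a weber per second),
      = kg·m²·s⁻²·A⁻¹.
  J = N·m (work = force × distance),
      = kg·m²·s⁻².
  So J⁻² = kg⁻²·m⁻⁴·s⁴.
  T = Wb/m² (flux density = flux per area),
      = kg·s⁻²·A⁻¹.
  So T⁻¹ = kg⁻¹·s²·A.
  Combining: lx⁻²·Bq²·Wb·J⁻²·m⁻²·T⁻¹ = (m⁴·cd⁻²) · s⁻² · (kg·m²·s⁻²·A⁻¹) · (kg⁻²·m⁻⁴·s⁴) · m⁻² · (kg⁻¹·s²·A) = kg⁻²·s²·cd⁻².
Both reduce to kg⁻²·s²·cd⁻².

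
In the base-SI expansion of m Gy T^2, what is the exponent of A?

-2

Gy = J/kg (absorbed dose = energy per mass),
    = m²·s⁻².
T = Wb/m² (flux density = flux per area),
    = kg·s⁻²·A⁻¹.
So T² = kg²·s⁻⁴·A⁻².
Combining: m·Gy·T² = m · (m²·s⁻²) · (kg²·s⁻⁴·A⁻²) = kg²·m³·s⁻⁶·A⁻².
The exponent of A is -2.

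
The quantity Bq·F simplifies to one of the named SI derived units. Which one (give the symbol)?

Bq = s⁻¹.
F = kg⁻¹·m⁻²·s⁴·A².
Combining: Bq·F = s⁻¹ · (kg⁻¹·m⁻²·s⁴·A²) = kg⁻¹·m⁻²·s³·A².
kg⁻¹·m⁻²·s³·A² is the base-SI form of the siemens.

S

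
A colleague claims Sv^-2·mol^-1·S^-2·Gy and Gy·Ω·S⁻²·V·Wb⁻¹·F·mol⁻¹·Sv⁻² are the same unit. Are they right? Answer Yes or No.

Yes

Left side:
  Sv = m²·s⁻².
  So Sv⁻² = m⁻⁴·s⁴.
  S = kg⁻¹·m⁻²·s³·A².
  So S⁻² = kg²·m⁴·s⁻⁶·A⁻⁴.
  Gy = m²·s⁻².
  Combining: Sv⁻²·mol⁻¹·S⁻²·Gy = (m⁻⁴·s⁴) · mol⁻¹ · (kg²·m⁴·s⁻⁶·A⁻⁴) · (m²·s⁻²) = kg²·m²·s⁻⁴·A⁻⁴·mol⁻¹.
Right side:
  Gy = m²·s⁻².
  Ω = kg·m²·s⁻³·A⁻².
  S = kg⁻¹·m⁻²·s³·A².
  So S⁻² = kg²·m⁴·s⁻⁶·A⁻⁴.
  V = kg·m²·s⁻³·A⁻¹.
  Wb = kg·m²·s⁻²·A⁻¹.
  So Wb⁻¹ = kg⁻¹·m⁻²·s²·A.
  F = kg⁻¹·m⁻²·s⁴·A².
  Sv = m²·s⁻².
  So Sv⁻² = m⁻⁴·s⁴.
  Combining: Gy·Ω·S⁻²·V·Wb⁻¹·F·mol⁻¹·Sv⁻² = (m²·s⁻²) · (kg·m²·s⁻³·A⁻²) · (kg²·m⁴·s⁻⁶·A⁻⁴) · (kg·m²·s⁻³·A⁻¹) · (kg⁻¹·m⁻²·s²·A) · (kg⁻¹·m⁻²·s⁴·A²) · mol⁻¹ · (m⁻⁴·s⁴) = kg²·m²·s⁻⁴·A⁻⁴·mol⁻¹.
Both reduce to kg²·m²·s⁻⁴·A⁻⁴·mol⁻¹.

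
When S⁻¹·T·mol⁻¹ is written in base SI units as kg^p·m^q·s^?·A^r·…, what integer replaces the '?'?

-5

S = 1/Ω (conductance is reciprocal resistance),
    = kg⁻¹·m⁻²·s³·A².
So S⁻¹ = kg·m²·s⁻³·A⁻².
T = Wb/m² (flux density = flux per area),
    = kg·s⁻²·A⁻¹.
Combining: S⁻¹·T·mol⁻¹ = (kg·m²·s⁻³·A⁻²) · (kg·s⁻²·A⁻¹) · mol⁻¹ = kg²·m²·s⁻⁵·A⁻³·mol⁻¹.
The exponent of s is -5.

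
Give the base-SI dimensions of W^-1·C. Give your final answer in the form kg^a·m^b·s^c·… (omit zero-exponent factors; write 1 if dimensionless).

kg⁻¹·m⁻²·s⁴·A

W = kg·m²·s⁻³.
So W⁻¹ = kg⁻¹·m⁻²·s³.
C = s·A.
Combining: W⁻¹·C = (kg⁻¹·m⁻²·s³) · (s·A) = kg⁻¹·m⁻²·s⁴·A.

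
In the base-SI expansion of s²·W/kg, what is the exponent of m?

2

W = J/s (power = energy per time),
    = kg·m²·s⁻³.
Combining: s²·W·kg⁻¹ = s² · (kg·m²·s⁻³) · kg⁻¹ = m²·s⁻¹.
The exponent of m is 2.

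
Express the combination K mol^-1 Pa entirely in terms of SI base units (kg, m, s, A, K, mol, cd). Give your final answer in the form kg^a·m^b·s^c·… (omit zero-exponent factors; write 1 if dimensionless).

kg·m⁻¹·s⁻²·K·mol⁻¹

Pa = kg·m⁻¹·s⁻².
Combining: K·mol⁻¹·Pa = K · mol⁻¹ · (kg·m⁻¹·s⁻²) = kg·m⁻¹·s⁻²·K·mol⁻¹.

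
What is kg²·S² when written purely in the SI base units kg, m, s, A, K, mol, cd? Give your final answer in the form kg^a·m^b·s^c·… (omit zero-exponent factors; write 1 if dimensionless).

m⁻⁴·s⁶·A⁴

S = kg⁻¹·m⁻²·s³·A².
So S² = kg⁻²·m⁻⁴·s⁶·A⁴.
Combining: kg²·S² = kg² · (kg⁻²·m⁻⁴·s⁶·A⁴) = m⁻⁴·s⁶·A⁴.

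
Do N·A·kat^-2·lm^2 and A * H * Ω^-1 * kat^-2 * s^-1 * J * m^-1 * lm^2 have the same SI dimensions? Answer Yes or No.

Left side:
  N = kg·m/s² = kg·m·s⁻² (force = mass × acceleration).
  kat = mol/s = s⁻¹·mol (catalytic activity).
  So kat⁻² = s²·mol⁻².
  lm = cd·sr = cd (luminous flux; sr is dimensionless).
  So lm² = cd².
  Combining: N·A·kat⁻²·lm² = (kg·m·s⁻²) · A · (s²·mol⁻²) · cd² = kg·m·A·mol⁻²·cd².
Right side:
  H = kg·m²·s⁻²·A⁻².
  Ω = kg·m²·s⁻³·A⁻².
  So Ω⁻¹ = kg⁻¹·m⁻²·s³·A².
  kat = s⁻¹·mol.
  So kat⁻² = s²·mol⁻².
  J = kg·m²·s⁻².
  lm = cd.
  So lm² = cd².
  Combining: A·H·Ω⁻¹·kat⁻²·s⁻¹·J·m⁻¹·lm² = A · (kg·m²·s⁻²·A⁻²) · (kg⁻¹·m⁻²·s³·A²) · (s²·mol⁻²) · s⁻¹ · (kg·m²·s⁻²) · m⁻¹ · cd² = kg·m·A·mol⁻²·cd².
Both reduce to kg·m·A·mol⁻²·cd².

Yes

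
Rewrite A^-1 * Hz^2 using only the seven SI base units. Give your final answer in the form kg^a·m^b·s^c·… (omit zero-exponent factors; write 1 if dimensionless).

s⁻²·A⁻¹

Hz = 1/s = s⁻¹ (frequency is cycles per second).
So Hz² = s⁻².
Combining: A⁻¹·Hz² = A⁻¹ · s⁻² = s⁻²·A⁻¹.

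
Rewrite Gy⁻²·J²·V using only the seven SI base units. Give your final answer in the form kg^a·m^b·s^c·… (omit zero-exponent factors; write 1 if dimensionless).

Gy = J/kg (absorbed dose = energy per mass),
    = m²·s⁻².
So Gy⁻² = m⁻⁴·s⁴.
J = N·m (work = force × distance),
    = kg·m²·s⁻².
So J² = kg²·m⁴·s⁻⁴.
V = W/A (potential = power per current),
    = kg·m²·s⁻³·A⁻¹.
Combining: Gy⁻²·J²·V = (m⁻⁴·s⁴) · (kg²·m⁴·s⁻⁴) · (kg·m²·s⁻³·A⁻¹) = kg³·m²·s⁻³·A⁻¹.

kg³·m²·s⁻³·A⁻¹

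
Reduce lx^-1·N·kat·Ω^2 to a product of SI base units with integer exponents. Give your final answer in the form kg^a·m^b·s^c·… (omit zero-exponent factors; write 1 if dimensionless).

lx = lm/m² (illuminance = luminous flux per area),
    = m⁻²·cd.
So lx⁻¹ = m²·cd⁻¹.
N = kg·m/s² = kg·m·s⁻² (force = mass × acceleration).
kat = mol/s = s⁻¹·mol (catalytic activity).
Ω = V/A (resistance = voltage per current),
    = kg·m²·s⁻³·A⁻².
So Ω² = kg²·m⁴·s⁻⁶·A⁻⁴.
Combining: lx⁻¹·N·kat·Ω² = (m²·cd⁻¹) · (kg·m·s⁻²) · (s⁻¹·mol) · (kg²·m⁴·s⁻⁶·A⁻⁴) = kg³·m⁷·s⁻⁹·A⁻⁴·mol·cd⁻¹.

kg³·m⁷·s⁻⁹·A⁻⁴·mol·cd⁻¹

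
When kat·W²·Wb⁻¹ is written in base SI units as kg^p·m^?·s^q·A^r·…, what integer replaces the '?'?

kat = s⁻¹·mol.
W = kg·m²·s⁻³.
So W² = kg²·m⁴·s⁻⁶.
Wb = kg·m²·s⁻²·A⁻¹.
So Wb⁻¹ = kg⁻¹·m⁻²·s²·A.
Combining: kat·W²·Wb⁻¹ = (s⁻¹·mol) · (kg²·m⁴·s⁻⁶) · (kg⁻¹·m⁻²·s²·A) = kg·m²·s⁻⁵·A·mol.
The exponent of m is 2.

2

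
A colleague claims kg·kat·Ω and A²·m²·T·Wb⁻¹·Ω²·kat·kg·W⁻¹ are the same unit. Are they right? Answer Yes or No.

Left side:
  kat = s⁻¹·mol.
  Ω = kg·m²·s⁻³·A⁻².
  Combining: kg·kat·Ω = kg · (s⁻¹·mol) · (kg·m²·s⁻³·A⁻²) = kg²·m²·s⁻⁴·A⁻²·mol.
Right side:
  T = Wb/m² (flux density = flux per area),
      = kg·s⁻²·A⁻¹.
  Wb = V·s (flux: a volt is a weber per second),
      = kg·m²·s⁻²·A⁻¹.
  So Wb⁻¹ = kg⁻¹·m⁻²·s²·A.
  Ω = V/A (resistance = voltage per current),
      = kg·m²·s⁻³·A⁻².
  So Ω² = kg²·m⁴·s⁻⁶·A⁻⁴.
  kat = mol/s = s⁻¹·mol (catalytic activity).
  W = J/s (power = energy per time),
      = kg·m²·s⁻³.
  So W⁻¹ = kg⁻¹·m⁻²·s³.
  Combining: A²·m²·T·Wb⁻¹·Ω²·kat·kg·W⁻¹ = A² · m² · (kg·s⁻²·A⁻¹) · (kg⁻¹·m⁻²·s²·A) · (kg²·m⁴·s⁻⁶·A⁻⁴) · (s⁻¹·mol) · kg · (kg⁻¹·m⁻²·s³) = kg²·m²·s⁻⁴·A⁻²·mol.
Both reduce to kg²·m²·s⁻⁴·A⁻²·mol.

Yes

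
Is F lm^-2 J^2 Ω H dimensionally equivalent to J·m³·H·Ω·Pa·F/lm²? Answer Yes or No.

Left side:
  F = C/V (capacitance = charge per voltage),
      = A·s/(kg·m²·s⁻³·A⁻¹) (substituting C and V),
      = kg⁻¹·m⁻²·s⁴·A².
  lm = cd·sr = cd (luminous flux; sr is dimensionless).
  So lm⁻² = cd⁻².
  J = N·m (work = force × distance),
      = kg·m²·s⁻².
  So J² = kg²·m⁴·s⁻⁴.
  Ω = V/A (resistance = voltage per current),
      = kg·m²·s⁻³·A⁻².
  H = Wb/A (inductance = flux per current),
      = kg·m²·s⁻²·A⁻².
  Combining: F·lm⁻²·J²·Ω·H = (kg⁻¹·m⁻²·s⁴·A²) · cd⁻² · (kg²·m⁴·s⁻⁴) · (kg·m²·s⁻³·A⁻²) · (kg·m²·s⁻²·A⁻²) = kg³·m⁶·s⁻⁵·A⁻²·cd⁻².
Right side:
  J = N·m (work = force × distance),
      = kg·m²·s⁻².
  H = Wb/A (inductance = flux per current),
      = kg·m²·s⁻²·A⁻².
  lm = cd·sr = cd (luminous flux; sr is dimensionless).
  So lm⁻² = cd⁻².
  Ω = V/A (resistance = voltage per current),
      = kg·m²·s⁻³·A⁻².
  Pa = N/m² (pressure = force per area),
      = kg·m⁻¹·s⁻².
  F = C/V (capacitance = charge per voltage),
      = A·s/(kg·m²·s⁻³·A⁻¹) (substituting C and V),
      = kg⁻¹·m⁻²·s⁴·A².
  Combining: J·m³·H·lm⁻²·Ω·Pa·F = (kg·m²·s⁻²) · m³ · (kg·m²·s⁻²·A⁻²) · cd⁻² · (kg·m²·s⁻³·A⁻²) · (kg·m⁻¹·s⁻²) · (kg⁻¹·m⁻²·s⁴·A²) = kg³·m⁶·s⁻⁵·A⁻²·cd⁻².
Both reduce to kg³·m⁶·s⁻⁵·A⁻²·cd⁻².

Yes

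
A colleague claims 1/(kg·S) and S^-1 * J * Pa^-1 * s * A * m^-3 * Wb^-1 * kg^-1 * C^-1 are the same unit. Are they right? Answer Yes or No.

Left side:
  S = 1/Ω (conductance is reciprocal resistance),
      = kg⁻¹·m⁻²·s³·A².
  So S⁻¹ = kg·m²·s⁻³·A⁻².
  Combining: kg⁻¹·S⁻¹ = kg⁻¹ · (kg·m²·s⁻³·A⁻²) = m²·s⁻³·A⁻².
Right side:
  S = 1/Ω (conductance is reciprocal resistance),
      = kg⁻¹·m⁻²·s³·A².
  So S⁻¹ = kg·m²·s⁻³·A⁻².
  J = N·m (work = force × distance),
      = kg·m²·s⁻².
  Pa = N/m² (pressure = force per area),
      = kg·m⁻¹·s⁻².
  So Pa⁻¹ = kg⁻¹·m·s².
  Wb = V·s (flux: a volt is a weber per second),
      = kg·m²·s⁻²·A⁻¹.
  So Wb⁻¹ = kg⁻¹·m⁻²·s²·A.
  C = A·s = s·A (charge = current × time).
  So C⁻¹ = s⁻¹·A⁻¹.
  Combining: S⁻¹·J·Pa⁻¹·s·A·m⁻³·Wb⁻¹·kg⁻¹·C⁻¹ = (kg·m²·s⁻³·A⁻²) · (kg·m²·s⁻²) · (kg⁻¹·m·s²) · s · A · m⁻³ · (kg⁻¹·m⁻²·s²·A) · kg⁻¹ · (s⁻¹·A⁻¹) = kg⁻¹·s⁻¹·A⁻¹.
Left is m²·s⁻³·A⁻²; right is kg⁻¹·s⁻¹·A⁻¹ — different.

No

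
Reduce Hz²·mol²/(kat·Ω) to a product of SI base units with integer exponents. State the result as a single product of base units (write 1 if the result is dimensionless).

kg⁻¹·m⁻²·s²·A²·mol

kat = s⁻¹·mol.
So kat⁻¹ = s·mol⁻¹.
Ω = kg·m²·s⁻³·A⁻².
So Ω⁻¹ = kg⁻¹·m⁻²·s³·A².
Hz = s⁻¹.
So Hz² = s⁻².
Combining: kat⁻¹·Ω⁻¹·Hz²·mol² = (s·mol⁻¹) · (kg⁻¹·m⁻²·s³·A²) · s⁻² · mol² = kg⁻¹·m⁻²·s²·A²·mol.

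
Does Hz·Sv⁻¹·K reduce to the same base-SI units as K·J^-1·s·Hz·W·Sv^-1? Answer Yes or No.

Left side:
  Hz = s⁻¹.
  Sv = m²·s⁻².
  So Sv⁻¹ = m⁻²·s².
  Combining: Hz·Sv⁻¹·K = s⁻¹ · (m⁻²·s²) · K = m⁻²·s·K.
Right side:
  J = N·m (work = force × distance),
      = kg·m²·s⁻².
  So J⁻¹ = kg⁻¹·m⁻²·s².
  Hz = 1/s = s⁻¹ (frequency is cycles per second).
  W = J/s (power = energy per time),
      = kg·m²·s⁻³.
  Sv = J/kg (equivalent dose = energy per mass),
      = m²·s⁻².
  So Sv⁻¹ = m⁻²·s².
  Combining: K·J⁻¹·s·Hz·W·Sv⁻¹ = K · (kg⁻¹·m⁻²·s²) · s · s⁻¹ · (kg·m²·s⁻³) · (m⁻²·s²) = m⁻²·s·K.
Both reduce to m⁻²·s·K.

Yes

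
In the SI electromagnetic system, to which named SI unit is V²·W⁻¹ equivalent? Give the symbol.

V = W/A (potential = power per current),
    = kg·m²·s⁻³·A⁻¹.
So V² = kg²·m⁴·s⁻⁶·A⁻².
W = J/s (power = energy per time),
    = kg·m²·s⁻³.
So W⁻¹ = kg⁻¹·m⁻²·s³.
Combining: V²·W⁻¹ = (kg²·m⁴·s⁻⁶·A⁻²) · (kg⁻¹·m⁻²·s³) = kg·m²·s⁻³·A⁻².
kg·m²·s⁻³·A⁻² is the base-SI form of the ohm.

Ω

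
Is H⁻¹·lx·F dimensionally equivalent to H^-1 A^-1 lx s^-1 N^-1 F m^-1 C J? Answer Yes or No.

Left side:
  H = kg·m²·s⁻²·A⁻².
  So H⁻¹ = kg⁻¹·m⁻²·s²·A².
  lx = m⁻²·cd.
  F = kg⁻¹·m⁻²·s⁴·A².
  Combining: H⁻¹·lx·F = (kg⁻¹·m⁻²·s²·A²) · (m⁻²·cd) · (kg⁻¹·m⁻²·s⁴·A²) = kg⁻²·m⁻⁶·s⁶·A⁴·cd.
Right side:
  H = kg·m²·s⁻²·A⁻².
  So H⁻¹ = kg⁻¹·m⁻²·s²·A².
  lx = m⁻²·cd.
  N = kg·m·s⁻².
  So N⁻¹ = kg⁻¹·m⁻¹·s².
  F = kg⁻¹·m⁻²·s⁴·A².
  C = s·A.
  J = kg·m²·s⁻².
  Combining: H⁻¹·A⁻¹·lx·s⁻¹·N⁻¹·F·m⁻¹·C·J = (kg⁻¹·m⁻²·s²·A²) · A⁻¹ · (m⁻²·cd) · s⁻¹ · (kg⁻¹·m⁻¹·s²) · (kg⁻¹·m⁻²·s⁴·A²) · m⁻¹ · (s·A) · (kg·m²·s⁻²) = kg⁻²·m⁻⁶·s⁶·A⁴·cd.
Both reduce to kg⁻²·m⁻⁶·s⁶·A⁴·cd.

Yes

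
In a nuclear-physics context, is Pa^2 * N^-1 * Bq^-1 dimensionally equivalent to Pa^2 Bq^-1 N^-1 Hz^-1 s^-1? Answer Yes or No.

Yes

Left side:
  Pa = N/m² (pressure = force per area),
      = kg·m⁻¹·s⁻².
  So Pa² = kg²·m⁻²·s⁻⁴.
  N = kg·m/s² = kg·m·s⁻² (force = mass × acceleration).
  So N⁻¹ = kg⁻¹·m⁻¹·s².
  Bq = 1/s = s⁻¹ (activity is decays per second).
  So Bq⁻¹ = s.
  Combining: Pa²·N⁻¹·Bq⁻¹ = (kg²·m⁻²·s⁻⁴) · (kg⁻¹·m⁻¹·s²) · s = kg·m⁻³·s⁻¹.
Right side:
  Pa = N/m² (pressure = force per area),
      = kg·m⁻¹·s⁻².
  So Pa² = kg²·m⁻²·s⁻⁴.
  Bq = 1/s = s⁻¹ (activity is decays per second).
  So Bq⁻¹ = s.
  N = kg·m/s² = kg·m·s⁻² (force = mass × acceleration).
  So N⁻¹ = kg⁻¹·m⁻¹·s².
  Hz = 1/s = s⁻¹ (frequency is cycles per second).
  So Hz⁻¹ = s.
  Combining: Pa²·Bq⁻¹·N⁻¹·Hz⁻¹·s⁻¹ = (kg²·m⁻²·s⁻⁴) · s · (kg⁻¹·m⁻¹·s²) · s · s⁻¹ = kg·m⁻³·s⁻¹.
Both reduce to kg·m⁻³·s⁻¹.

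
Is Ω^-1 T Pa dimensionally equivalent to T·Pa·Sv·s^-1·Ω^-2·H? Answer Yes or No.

No

Left side:
  Ω = kg·m²·s⁻³·A⁻².
  So Ω⁻¹ = kg⁻¹·m⁻²·s³·A².
  T = kg·s⁻²·A⁻¹.
  Pa = kg·m⁻¹·s⁻².
  Combining: Ω⁻¹·T·Pa = (kg⁻¹·m⁻²·s³·A²) · (kg·s⁻²·A⁻¹) · (kg·m⁻¹·s⁻²) = kg·m⁻³·s⁻¹·A.
Right side:
  T = Wb/m² (flux density = flux per area),
      = kg·s⁻²·A⁻¹.
  Pa = N/m² (pressure = force per area),
      = kg·m⁻¹·s⁻².
  Sv = J/kg (equivalent dose = energy per mass),
      = m²·s⁻².
  Ω = V/A (resistance = voltage per current),
      = kg·m²·s⁻³·A⁻².
  So Ω⁻² = kg⁻²·m⁻⁴·s⁶·A⁴.
  H = Wb/A (inductance = flux per current),
      = kg·m²·s⁻²·A⁻².
  Combining: T·Pa·Sv·s⁻¹·Ω⁻²·H = (kg·s⁻²·A⁻¹) · (kg·m⁻¹·s⁻²) · (m²·s⁻²) · s⁻¹ · (kg⁻²·m⁻⁴·s⁶·A⁴) · (kg·m²·s⁻²·A⁻²) = kg·m⁻¹·s⁻³·A.
Left is kg·m⁻³·s⁻¹·A; right is kg·m⁻¹·s⁻³·A — different.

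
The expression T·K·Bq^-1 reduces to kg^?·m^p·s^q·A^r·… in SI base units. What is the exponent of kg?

T = kg·s⁻²·A⁻¹.
Bq = s⁻¹.
So Bq⁻¹ = s.
Combining: T·K·Bq⁻¹ = (kg·s⁻²·A⁻¹) · K · s = kg·s⁻¹·A⁻¹·K.
The exponent of kg is 1.

1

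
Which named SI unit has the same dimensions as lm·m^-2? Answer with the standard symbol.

lm = cd.
Combining: lm·m⁻² = cd · m⁻² = m⁻²·cd.
m⁻²·cd is the base-SI form of the lux.

lx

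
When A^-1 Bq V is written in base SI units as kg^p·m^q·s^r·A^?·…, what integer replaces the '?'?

-2

Bq = s⁻¹.
V = kg·m²·s⁻³·A⁻¹.
Combining: A⁻¹·Bq·V = A⁻¹ · s⁻¹ · (kg·m²·s⁻³·A⁻¹) = kg·m²·s⁻⁴·A⁻².
The exponent of A is -2.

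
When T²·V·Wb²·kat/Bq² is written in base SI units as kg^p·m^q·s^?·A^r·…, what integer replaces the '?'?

-10

T = kg·s⁻²·A⁻¹.
So T² = kg²·s⁻⁴·A⁻².
V = kg·m²·s⁻³·A⁻¹.
Wb = kg·m²·s⁻²·A⁻¹.
So Wb² = kg²·m⁴·s⁻⁴·A⁻².
Bq = s⁻¹.
So Bq⁻² = s².
kat = s⁻¹·mol.
Combining: T²·V·Wb²·Bq⁻²·kat = (kg²·s⁻⁴·A⁻²) · (kg·m²·s⁻³·A⁻¹) · (kg²·m⁴·s⁻⁴·A⁻²) · s² · (s⁻¹·mol) = kg⁵·m⁶·s⁻¹⁰·A⁻⁵·mol.
The exponent of s is -10.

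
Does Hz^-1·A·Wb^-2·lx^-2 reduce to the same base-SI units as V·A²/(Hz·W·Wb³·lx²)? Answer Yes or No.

Left side:
  Hz = s⁻¹.
  So Hz⁻¹ = s.
  Wb = kg·m²·s⁻²·A⁻¹.
  So Wb⁻² = kg⁻²·m⁻⁴·s⁴·A².
  lx = m⁻²·cd.
  So lx⁻² = m⁴·cd⁻².
  Combining: Hz⁻¹·A·Wb⁻²·lx⁻² = s · A · (kg⁻²·m⁻⁴·s⁴·A²) · (m⁴·cd⁻²) = kg⁻²·s⁵·A³·cd⁻².
Right side:
  Hz = s⁻¹.
  So Hz⁻¹ = s.
  V = kg·m²·s⁻³·A⁻¹.
  W = kg·m²·s⁻³.
  So W⁻¹ = kg⁻¹·m⁻²·s³.
  Wb = kg·m²·s⁻²·A⁻¹.
  So Wb⁻³ = kg⁻³·m⁻⁶·s⁶·A³.
  lx = m⁻²·cd.
  So lx⁻² = m⁴·cd⁻².
  Combining: Hz⁻¹·V·W⁻¹·Wb⁻³·A²·lx⁻² = s · (kg·m²·s⁻³·A⁻¹) · (kg⁻¹·m⁻²·s³) · (kg⁻³·m⁻⁶·s⁶·A³) · A² · (m⁴·cd⁻²) = kg⁻³·m⁻²·s⁷·A⁴·cd⁻².
Left is kg⁻²·s⁵·A³·cd⁻²; right is kg⁻³·m⁻²·s⁷·A⁴·cd⁻² — different.

No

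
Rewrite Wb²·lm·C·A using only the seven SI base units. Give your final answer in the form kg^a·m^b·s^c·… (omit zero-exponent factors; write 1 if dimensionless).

Wb = kg·m²·s⁻²·A⁻¹.
So Wb² = kg²·m⁴·s⁻⁴·A⁻².
lm = cd.
C = s·A.
Combining: Wb²·lm·C·A = (kg²·m⁴·s⁻⁴·A⁻²) · cd · (s·A) · A = kg²·m⁴·s⁻³·cd.

kg²·m⁴·s⁻³·cd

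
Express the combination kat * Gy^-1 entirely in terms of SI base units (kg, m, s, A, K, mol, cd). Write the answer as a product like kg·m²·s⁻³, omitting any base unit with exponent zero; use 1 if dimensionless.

kat = s⁻¹·mol.
Gy = m²·s⁻².
So Gy⁻¹ = m⁻²·s².
Combining: kat·Gy⁻¹ = (s⁻¹·mol) · (m⁻²·s²) = m⁻²·s·mol.

m⁻²·s·mol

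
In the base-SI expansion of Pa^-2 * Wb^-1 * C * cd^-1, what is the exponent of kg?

Pa = N/m² (pressure = force per area),
    = kg·m⁻¹·s⁻².
So Pa⁻² = kg⁻²·m²·s⁴.
Wb = V·s (flux: a volt is a weber per second),
    = kg·m²·s⁻²·A⁻¹.
So Wb⁻¹ = kg⁻¹·m⁻²·s²·A.
C = A·s = s·A (charge = current × time).
Combining: Pa⁻²·Wb⁻¹·C·cd⁻¹ = (kg⁻²·m²·s⁴) · (kg⁻¹·m⁻²·s²·A) · (s·A) · cd⁻¹ = kg⁻³·s⁷·A²·cd⁻¹.
The exponent of kg is -3.

-3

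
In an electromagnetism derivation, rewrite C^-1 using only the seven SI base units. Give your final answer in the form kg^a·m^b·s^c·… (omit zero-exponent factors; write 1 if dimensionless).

s⁻¹·A⁻¹

C = s·A.
So C⁻¹ = s⁻¹·A⁻¹.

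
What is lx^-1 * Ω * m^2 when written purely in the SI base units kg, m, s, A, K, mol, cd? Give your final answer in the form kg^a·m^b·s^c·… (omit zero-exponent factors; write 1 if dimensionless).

lx = m⁻²·cd.
So lx⁻¹ = m²·cd⁻¹.
Ω = kg·m²·s⁻³·A⁻².
Combining: lx⁻¹·Ω·m² = (m²·cd⁻¹) · (kg·m²·s⁻³·A⁻²) · m² = kg·m⁶·s⁻³·A⁻²·cd⁻¹.

kg·m⁶·s⁻³·A⁻²·cd⁻¹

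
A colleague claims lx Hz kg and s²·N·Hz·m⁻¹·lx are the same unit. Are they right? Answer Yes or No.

Left side:
  lx = lm/m² (illuminance = luminous flux per area),
      = m⁻²·cd.
  Hz = 1/s = s⁻¹ (frequency is cycles per second).
  Combining: lx·Hz·kg = (m⁻²·cd) · s⁻¹ · kg = kg·m⁻²·s⁻¹·cd.
Right side:
  N = kg·m/s² = kg·m·s⁻² (force = mass × acceleration).
  Hz = 1/s = s⁻¹ (frequency is cycles per second).
  lx = lm/m² (illuminance = luminous flux per area),
      = m⁻²·cd.
  Combining: s²·N·Hz·m⁻¹·lx = s² · (kg·m·s⁻²) · s⁻¹ · m⁻¹ · (m⁻²·cd) = kg·m⁻²·s⁻¹·cd.
Both reduce to kg·m⁻²·s⁻¹·cd.

Yes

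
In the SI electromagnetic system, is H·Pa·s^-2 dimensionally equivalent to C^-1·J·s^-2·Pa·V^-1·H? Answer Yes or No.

Left side:
  H = Wb/A (inductance = flux per current),
      = kg·m²·s⁻²·A⁻².
  Pa = N/m² (pressure = force per area),
      = kg·m⁻¹·s⁻².
  Combining: H·Pa·s⁻² = (kg·m²·s⁻²·A⁻²) · (kg·m⁻¹·s⁻²) · s⁻² = kg²·m·s⁻⁶·A⁻².
Right side:
  C = A·s = s·A (charge = current × time).
  So C⁻¹ = s⁻¹·A⁻¹.
  J = N·m (work = force × distance),
      = kg·m²·s⁻².
  Pa = N/m² (pressure = force per area),
      = kg·m⁻¹·s⁻².
  V = W/A (potential = power per current),
      = kg·m²·s⁻³·A⁻¹.
  So V⁻¹ = kg⁻¹·m⁻²·s³·A.
  H = Wb/A (inductance = flux per current),
      = kg·m²·s⁻²·A⁻².
  Combining: C⁻¹·J·s⁻²·Pa·V⁻¹·H = (s⁻¹·A⁻¹) · (kg·m²·s⁻²) · s⁻² · (kg·m⁻¹·s⁻²) · (kg⁻¹·m⁻²·s³·A) · (kg·m²·s⁻²·A⁻²) = kg²·m·s⁻⁶·A⁻².
Both reduce to kg²·m·s⁻⁶·A⁻².

Yes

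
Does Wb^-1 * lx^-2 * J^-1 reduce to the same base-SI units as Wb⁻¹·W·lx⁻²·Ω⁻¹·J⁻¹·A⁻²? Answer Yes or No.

Yes

Left side:
  Wb = kg·m²·s⁻²·A⁻¹.
  So Wb⁻¹ = kg⁻¹·m⁻²·s²·A.
  lx = m⁻²·cd.
  So lx⁻² = m⁴·cd⁻².
  J = kg·m²·s⁻².
  So J⁻¹ = kg⁻¹·m⁻²·s².
  Combining: Wb⁻¹·lx⁻²·J⁻¹ = (kg⁻¹·m⁻²·s²·A) · (m⁴·cd⁻²) · (kg⁻¹·m⁻²·s²) = kg⁻²·s⁴·A·cd⁻².
Right side:
  Wb = kg·m²·s⁻²·A⁻¹.
  So Wb⁻¹ = kg⁻¹·m⁻²·s²·A.
  W = kg·m²·s⁻³.
  lx = m⁻²·cd.
  So lx⁻² = m⁴·cd⁻².
  Ω = kg·m²·s⁻³·A⁻².
  So Ω⁻¹ = kg⁻¹·m⁻²·s³·A².
  J = kg·m²·s⁻².
  So J⁻¹ = kg⁻¹·m⁻²·s².
  Combining: Wb⁻¹·W·lx⁻²·Ω⁻¹·J⁻¹·A⁻² = (kg⁻¹·m⁻²·s²·A) · (kg·m²·s⁻³) · (m⁴·cd⁻²) · (kg⁻¹·m⁻²·s³·A²) · (kg⁻¹·m⁻²·s²) · A⁻² = kg⁻²·s⁴·A·cd⁻².
Both reduce to kg⁻²·s⁴·A·cd⁻².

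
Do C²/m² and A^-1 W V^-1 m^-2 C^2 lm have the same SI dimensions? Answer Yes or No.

No

Left side:
  C = s·A.
  So C² = s²·A².
  Combining: C²·m⁻² = (s²·A²) · m⁻² = m⁻²·s²·A².
Right side:
  W = J/s (power = energy per time),
      = kg·m²·s⁻³.
  V = W/A (potential = power per current),
      = kg·m²·s⁻³·A⁻¹.
  So V⁻¹ = kg⁻¹·m⁻²·s³·A.
  C = A·s = s·A (charge = current × time).
  So C² = s²·A².
  lm = cd·sr = cd (luminous flux; sr is dimensionless).
  Combining: A⁻¹·W·V⁻¹·m⁻²·C²·lm = A⁻¹ · (kg·m²·s⁻³) · (kg⁻¹·m⁻²·s³·A) · m⁻² · (s²·A²) · cd = m⁻²·s²·A²·cd.
Left is m⁻²·s²·A²; right is m⁻²·s²·A²·cd — different.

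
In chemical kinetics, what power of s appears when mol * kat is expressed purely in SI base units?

kat = mol/s = s⁻¹·mol (catalytic activity).
Combining: mol·kat = mol · (s⁻¹·mol) = s⁻¹·mol².
The exponent of s is -1.

-1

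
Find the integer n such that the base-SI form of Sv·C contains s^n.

-1

Sv = J/kg (equivalent dose = energy per mass),
    = m²·s⁻².
C = A·s = s·A (charge = current × time).
Combining: Sv·C = (m²·s⁻²) · (s·A) = m²·s⁻¹·A.
The exponent of s is -1.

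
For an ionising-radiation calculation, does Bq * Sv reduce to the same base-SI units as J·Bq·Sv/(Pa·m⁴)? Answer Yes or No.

Left side:
  Bq = 1/s = s⁻¹ (activity is decays per second).
  Sv = J/kg (equivalent dose = energy per mass),
      = m²·s⁻².
  Combining: Bq·Sv = s⁻¹ · (m²·s⁻²) = m²·s⁻³.
Right side:
  Pa = N/m² (pressure = force per area),
      = kg·m⁻¹·s⁻².
  So Pa⁻¹ = kg⁻¹·m·s².
  J = N·m (work = force × distance),
      = kg·m²·s⁻².
  Bq = 1/s = s⁻¹ (activity is decays per second).
  Sv = J/kg (equivalent dose = energy per mass),
      = m²·s⁻².
  Combining: Pa⁻¹·J·Bq·Sv·m⁻⁴ = (kg⁻¹·m·s²) · (kg·m²·s⁻²) · s⁻¹ · (m²·s⁻²) · m⁻⁴ = m·s⁻³.
Left is m²·s⁻³; right is m·s⁻³ — different.

No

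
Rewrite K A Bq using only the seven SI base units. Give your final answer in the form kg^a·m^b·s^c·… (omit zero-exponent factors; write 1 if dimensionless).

s⁻¹·A·K

Bq = s⁻¹.
Combining: K·A·Bq = K · A · s⁻¹ = s⁻¹·A·K.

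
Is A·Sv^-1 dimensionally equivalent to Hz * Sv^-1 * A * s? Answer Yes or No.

Left side:
  Sv = m²·s⁻².
  So Sv⁻¹ = m⁻²·s².
  Combining: A·Sv⁻¹ = A · (m⁻²·s²) = m⁻²·s²·A.
Right side:
  Hz = s⁻¹.
  Sv = m²·s⁻².
  So Sv⁻¹ = m⁻²·s².
  Combining: Hz·Sv⁻¹·A·s = s⁻¹ · (m⁻²·s²) · A · s = m⁻²·s²·A.
Both reduce to m⁻²·s²·A.

Yes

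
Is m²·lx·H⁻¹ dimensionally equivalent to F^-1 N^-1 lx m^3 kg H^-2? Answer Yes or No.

Yes

Left side:
  lx = lm/m² (illuminance = luminous flux per area),
      = m⁻²·cd.
  H = Wb/A (inductance = flux per current),
      = kg·m²·s⁻²·A⁻².
  So H⁻¹ = kg⁻¹·m⁻²·s²·A².
  Combining: m²·lx·H⁻¹ = m² · (m⁻²·cd) · (kg⁻¹·m⁻²·s²·A²) = kg⁻¹·m⁻²·s²·A²·cd.
Right side:
  F = kg⁻¹·m⁻²·s⁴·A².
  So F⁻¹ = kg·m²·s⁻⁴·A⁻².
  N = kg·m·s⁻².
  So N⁻¹ = kg⁻¹·m⁻¹·s².
  lx = m⁻²·cd.
  H = kg·m²·s⁻²·A⁻².
  So H⁻² = kg⁻²·m⁻⁴·s⁴·A⁴.
  Combining: F⁻¹·N⁻¹·lx·m³·kg·H⁻² = (kg·m²·s⁻⁴·A⁻²) · (kg⁻¹·m⁻¹·s²) · (m⁻²·cd) · m³ · kg · (kg⁻²·m⁻⁴·s⁴·A⁴) = kg⁻¹·m⁻²·s²·A²·cd.
Both reduce to kg⁻¹·m⁻²·s²·A²·cd.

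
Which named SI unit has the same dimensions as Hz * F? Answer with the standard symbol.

Hz = 1/s = s⁻¹ (frequency is cycles per second).
F = C/V (capacitance = charge per voltage),
    = A·s/(kg·m²·s⁻³·A⁻¹) (substituting C and V),
    = kg⁻¹·m⁻²·s⁴·A².
Combining: Hz·F = s⁻¹ · (kg⁻¹·m⁻²·s⁴·A²) = kg⁻¹·m⁻²·s³·A².
kg⁻¹·m⁻²·s³·A² is the base-SI form of the siemens.

S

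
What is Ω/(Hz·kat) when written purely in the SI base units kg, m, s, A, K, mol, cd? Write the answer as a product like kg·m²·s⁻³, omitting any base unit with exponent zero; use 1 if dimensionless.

Hz = 1/s = s⁻¹ (frequency is cycles per second).
So Hz⁻¹ = s.
kat = mol/s = s⁻¹·mol (catalytic activity).
So kat⁻¹ = s·mol⁻¹.
Ω = V/A (resistance = voltage per current),
    = kg·m²·s⁻³·A⁻².
Combining: Hz⁻¹·kat⁻¹·Ω = s · (s·mol⁻¹) · (kg·m²·s⁻³·A⁻²) = kg·m²·s⁻¹·A⁻²·mol⁻¹.

kg·m²·s⁻¹·A⁻²·mol⁻¹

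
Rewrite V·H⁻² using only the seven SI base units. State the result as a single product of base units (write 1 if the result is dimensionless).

kg⁻¹·m⁻²·s·A³

V = W/A (potential = power per current),
    = kg·m²·s⁻³·A⁻¹.
H = Wb/A (inductance = flux per current),
    = kg·m²·s⁻²·A⁻².
So H⁻² = kg⁻²·m⁻⁴·s⁴·A⁴.
Combining: V·H⁻² = (kg·m²·s⁻³·A⁻¹) · (kg⁻²·m⁻⁴·s⁴·A⁴) = kg⁻¹·m⁻²·s·A³.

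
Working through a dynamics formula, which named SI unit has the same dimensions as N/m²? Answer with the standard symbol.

Pa

N = kg·m/s² = kg·m·s⁻² (force = mass × acceleration).
Combining: m⁻²·N = m⁻² · (kg·m·s⁻²) = kg·m⁻¹·s⁻².
kg·m⁻¹·s⁻² is the base-SI form of the pascal.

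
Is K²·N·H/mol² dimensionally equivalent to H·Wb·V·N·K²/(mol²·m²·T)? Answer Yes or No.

Left side:
  N = kg·m/s² = kg·m·s⁻² (force = mass × acceleration).
  H = Wb/A (inductance = flux per current),
      = kg·m²·s⁻²·A⁻².
  Combining: K²·N·mol⁻²·H = K² · (kg·m·s⁻²) · mol⁻² · (kg·m²·s⁻²·A⁻²) = kg²·m³·s⁻⁴·A⁻²·K²·mol⁻².
Right side:
  H = kg·m²·s⁻²·A⁻².
  Wb = kg·m²·s⁻²·A⁻¹.
  V = kg·m²·s⁻³·A⁻¹.
  N = kg·m·s⁻².
  T = kg·s⁻²·A⁻¹.
  So T⁻¹ = kg⁻¹·s²·A.
  Combining: H·mol⁻²·Wb·m⁻²·V·N·K²·T⁻¹ = (kg·m²·s⁻²·A⁻²) · mol⁻² · (kg·m²·s⁻²·A⁻¹) · m⁻² · (kg·m²·s⁻³·A⁻¹) · (kg·m·s⁻²) · K² · (kg⁻¹·s²·A) = kg³·m⁵·s⁻⁷·A⁻³·K²·mol⁻².
Left is kg²·m³·s⁻⁴·A⁻²·K²·mol⁻²; right is kg³·m⁵·s⁻⁷·A⁻³·K²·mol⁻² — different.

No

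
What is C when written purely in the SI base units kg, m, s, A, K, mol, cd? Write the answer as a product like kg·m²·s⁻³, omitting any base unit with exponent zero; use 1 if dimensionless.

s·A

C = A·s = s·A (charge = current × time).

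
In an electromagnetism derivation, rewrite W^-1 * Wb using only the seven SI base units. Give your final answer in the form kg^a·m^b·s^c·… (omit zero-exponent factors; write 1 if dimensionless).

s·A⁻¹

W = kg·m²·s⁻³.
So W⁻¹ = kg⁻¹·m⁻²·s³.
Wb = kg·m²·s⁻²·A⁻¹.
Combining: W⁻¹·Wb = (kg⁻¹·m⁻²·s³) · (kg·m²·s⁻²·A⁻¹) = s·A⁻¹.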